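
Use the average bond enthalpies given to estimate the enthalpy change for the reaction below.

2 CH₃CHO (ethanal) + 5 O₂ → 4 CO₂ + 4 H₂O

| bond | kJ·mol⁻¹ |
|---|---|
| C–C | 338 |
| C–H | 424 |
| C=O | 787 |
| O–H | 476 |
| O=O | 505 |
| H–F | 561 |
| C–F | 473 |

ΔH ≈ −1937 kJ

Bonds broken (reactants):
  C–C: 2 × 338 = 676
  C–H: 8 × 424 = 3392
  C=O: 2 × 787 = 1574
  O=O: 5 × 505 = 2525
  Σ(broken) = 8167 kJ
Bonds formed (products):
  C=O: 8 × 787 = 6296
  O–H: 8 × 476 = 3808
  Σ(formed) = 10104 kJ
ΔH = Σ(broken) − Σ(formed) = 8167 − 10104 = −1937 kJ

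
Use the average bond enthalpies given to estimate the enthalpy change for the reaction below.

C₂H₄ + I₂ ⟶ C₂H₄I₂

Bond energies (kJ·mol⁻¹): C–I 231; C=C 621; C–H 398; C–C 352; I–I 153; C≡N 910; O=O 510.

ΔH ≈ −40 kJ

Bonds broken (reactants):
  C–H: 4 × 398 = 1592
  C=C: 1 × 621 = 621
  I–I: 1 × 153 = 153
  Σ(broken) = 2366 kJ
Bonds formed (products):
  C–C: 1 × 352 = 352
  C–H: 4 × 398 = 1592
  C–I: 2 × 231 = 462
  Σ(formed) = 2406 kJ
ΔH = Σ(broken) − Σ(formed) = 2366 − 2406 = −40 kJ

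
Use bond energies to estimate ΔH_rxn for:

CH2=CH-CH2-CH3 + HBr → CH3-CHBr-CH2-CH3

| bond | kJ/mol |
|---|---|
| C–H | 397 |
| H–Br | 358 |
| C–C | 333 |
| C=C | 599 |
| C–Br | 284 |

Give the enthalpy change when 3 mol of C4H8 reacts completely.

ΔH = −171 kJ

Bonds broken (reactants):
  C–C: 2 × 333 = 666
  C–H: 8 × 397 = 3176
  C=C: 1 × 599 = 599
  H–Br: 1 × 358 = 358
  Σ(broken) = 4799 kJ
Bonds formed (products):
  C–Br: 1 × 284 = 284
  C–C: 3 × 333 = 999
  C–H: 9 × 397 = 3573
  Σ(formed) = 4856 kJ
ΔH = Σ(broken) − Σ(formed) = 4799 − 4856 = −57 kJ
For 3× the reaction as written: 3 × (−57) = −171 kJ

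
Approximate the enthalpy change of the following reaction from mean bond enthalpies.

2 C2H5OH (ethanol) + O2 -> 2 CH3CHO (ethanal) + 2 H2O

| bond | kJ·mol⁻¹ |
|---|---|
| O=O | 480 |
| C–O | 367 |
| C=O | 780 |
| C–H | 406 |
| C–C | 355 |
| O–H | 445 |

ΔH ≈ −424 kJ

Bonds broken (reactants):
  C–C: 2 × 355 = 710
  C–H: 10 × 406 = 4060
  C–O: 2 × 367 = 734
  O–H: 2 × 445 = 890
  O=O: 1 × 480 = 480
  Σ(broken) = 6874 kJ
Bonds formed (products):
  C–C: 2 × 355 = 710
  C–H: 8 × 406 = 3248
  C=O: 2 × 780 = 1560
  O–H: 4 × 445 = 1780
  Σ(formed) = 7298 kJ
ΔH = Σ(broken) − Σ(formed) = 6874 − 7298 = −424 kJ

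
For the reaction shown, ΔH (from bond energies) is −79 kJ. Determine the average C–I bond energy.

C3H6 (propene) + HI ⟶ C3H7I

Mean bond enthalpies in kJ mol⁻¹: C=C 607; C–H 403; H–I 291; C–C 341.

Let D be the C–I bond energy.
Σ(broken) = 1×341 + 6×403 + 1×607 + 1×291 = 3657
Σ(formed) = 2×341 + 7×403 + 1×D = 3503 + D
ΔH = Σ(broken) − Σ(formed) = (3657) − (3503 + D) = +154 − D
Setting this equal to −79 kJ gives D = 233 kJ/mol.

D(C–I) ≈ 233 kJ/mol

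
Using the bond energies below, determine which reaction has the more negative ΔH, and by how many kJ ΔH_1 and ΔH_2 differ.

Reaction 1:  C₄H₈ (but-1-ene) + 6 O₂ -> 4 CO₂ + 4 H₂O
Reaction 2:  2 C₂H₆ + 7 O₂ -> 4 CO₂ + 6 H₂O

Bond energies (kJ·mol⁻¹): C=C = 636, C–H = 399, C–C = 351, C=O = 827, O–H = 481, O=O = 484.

Reaction 2, by 480 kJ

Reaction 1:
  Bonds broken (reactants):
    C–C: 2 × 351 = 702
    C–H: 8 × 399 = 3192
    C=C: 1 × 636 = 636
    O=O: 6 × 484 = 2904
    Σ(broken) = 7434 kJ
  Bonds formed (products):
    C=O: 8 × 827 = 6616
    O–H: 8 × 481 = 3848
    Σ(formed) = 10464 kJ
  ΔH_1 = 7434 − 10464 = −3030 kJ
Reaction 2:
  Bonds broken (reactants):
    C–C: 2 × 351 = 702
    C–H: 12 × 399 = 4788
    O=O: 7 × 484 = 3388
    Σ(broken) = 8878 kJ
  Bonds formed (products):
    C=O: 8 × 827 = 6616
    O–H: 12 × 481 = 5772
    Σ(formed) = 12388 kJ
  ΔH_2 = 8878 − 12388 = −3510 kJ
ΔH_1 − ΔH_2 = +480 kJ, so reaction 2 has the more negative ΔH; |ΔH_1 − ΔH_2| = 480 kJ.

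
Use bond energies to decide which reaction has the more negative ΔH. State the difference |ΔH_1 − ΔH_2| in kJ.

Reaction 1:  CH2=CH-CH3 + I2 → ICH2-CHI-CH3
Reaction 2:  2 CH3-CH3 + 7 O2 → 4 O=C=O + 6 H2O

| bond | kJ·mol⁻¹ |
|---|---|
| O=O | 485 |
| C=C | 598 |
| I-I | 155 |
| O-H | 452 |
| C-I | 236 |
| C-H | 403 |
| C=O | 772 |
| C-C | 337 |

Reaction 1:
  Bonds broken (reactants):
    C-C: 1 × 337 = 337
    C-H: 6 × 403 = 2418
    C=C: 1 × 598 = 598
    I-I: 1 × 155 = 155
    Σ(broken) = 3508 kJ
  Bonds formed (products):
    C-C: 2 × 337 = 674
    C-H: 6 × 403 = 2418
    C-I: 2 × 236 = 472
    Σ(formed) = 3564 kJ
  ΔH_1 = 3508 − 3564 = −56 kJ
Reaction 2:
  Bonds broken (reactants):
    C-C: 2 × 337 = 674
    C-H: 12 × 403 = 4836
    O=O: 7 × 485 = 3395
    Σ(broken) = 8905 kJ
  Bonds formed (products):
    C=O: 8 × 772 = 6176
    O-H: 12 × 452 = 5424
    Σ(formed) = 11600 kJ
  ΔH_2 = 8905 − 11600 = −2695 kJ
ΔH_1 − ΔH_2 = +2639 kJ, so reaction 2 has the more negative ΔH; |ΔH_1 − ΔH_2| = 2639 kJ.

Reaction 2, by 2639 kJ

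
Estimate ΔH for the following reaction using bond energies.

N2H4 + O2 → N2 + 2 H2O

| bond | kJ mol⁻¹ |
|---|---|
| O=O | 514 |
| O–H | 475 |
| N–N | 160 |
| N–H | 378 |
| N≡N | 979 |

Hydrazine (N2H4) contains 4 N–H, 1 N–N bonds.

Bonds broken (reactants):
  N–H: 4 × 378 = 1512
  N–N: 1 × 160 = 160
  O=O: 1 × 514 = 514
  Σ(broken) = 2186 kJ
Bonds formed (products):
  N≡N: 1 × 979 = 979
  O–H: 4 × 475 = 1900
  Σ(formed) = 2879 kJ
ΔH = Σ(broken) − Σ(formed) = 2186 − 2879 = −693 kJ

ΔH ≈ −693 kJ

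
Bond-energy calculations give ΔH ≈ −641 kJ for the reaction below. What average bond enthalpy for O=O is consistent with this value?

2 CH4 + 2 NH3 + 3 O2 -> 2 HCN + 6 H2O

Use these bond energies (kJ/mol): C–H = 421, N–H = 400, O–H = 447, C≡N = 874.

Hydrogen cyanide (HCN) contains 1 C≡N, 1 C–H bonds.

D(O=O) ≈ 515 kJ/mol

Let D be the O=O bond energy.
Σ(broken) = 8×421 + 6×400 + 3×D = 5768 + 3D
Σ(formed) = 2×874 + 2×421 + 12×447 = 7954
ΔH = Σ(broken) − Σ(formed) = (5768 + 3D) − (7954) = −2186 + 3D
Setting this equal to −641 kJ gives 3D = 1545, so D = 515 kJ/mol.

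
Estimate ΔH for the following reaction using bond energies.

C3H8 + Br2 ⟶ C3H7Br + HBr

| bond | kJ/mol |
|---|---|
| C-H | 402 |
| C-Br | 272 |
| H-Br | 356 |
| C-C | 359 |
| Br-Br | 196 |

Bonds broken (reactants):
  Br-Br: 1 × 196 = 196
  C-C: 2 × 359 = 718
  C-H: 8 × 402 = 3216
  Σ(broken) = 4130 kJ
Bonds formed (products):
  C-Br: 1 × 272 = 272
  C-C: 2 × 359 = 718
  C-H: 7 × 402 = 2814
  H-Br: 1 × 356 = 356
  Σ(formed) = 4160 kJ
ΔH = Σ(broken) − Σ(formed) = 4130 − 4160 = −30 kJ

ΔH ≈ −30 kJ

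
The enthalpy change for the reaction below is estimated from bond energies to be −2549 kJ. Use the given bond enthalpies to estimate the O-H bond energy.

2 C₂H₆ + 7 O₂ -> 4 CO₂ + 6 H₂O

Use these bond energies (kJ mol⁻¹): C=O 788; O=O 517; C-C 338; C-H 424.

D(O-H) ≈ 469 kJ/mol

Let D be the O-H bond energy.
Σ(broken) = 2×338 + 12×424 + 7×517 = 9383
Σ(formed) = 8×788 + 12×D = 6304 + 12D
ΔH = Σ(broken) − Σ(formed) = (9383) − (6304 + 12D) = +3079 − 12D
Setting this equal to −2549 kJ gives 12D = 5628, so D = 469 kJ/mol.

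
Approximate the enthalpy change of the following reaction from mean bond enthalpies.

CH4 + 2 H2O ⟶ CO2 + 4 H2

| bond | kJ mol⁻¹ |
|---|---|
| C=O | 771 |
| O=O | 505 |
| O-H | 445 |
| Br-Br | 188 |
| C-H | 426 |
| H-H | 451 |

ΔH ≈ +138 kJ

Bonds broken (reactants):
  C-H: 4 × 426 = 1704
  O-H: 4 × 445 = 1780
  Σ(broken) = 3484 kJ
Bonds formed (products):
  C=O: 2 × 771 = 1542
  H-H: 4 × 451 = 1804
  Σ(formed) = 3346 kJ
ΔH = Σ(broken) − Σ(formed) = 3484 − 3346 = +138 kJ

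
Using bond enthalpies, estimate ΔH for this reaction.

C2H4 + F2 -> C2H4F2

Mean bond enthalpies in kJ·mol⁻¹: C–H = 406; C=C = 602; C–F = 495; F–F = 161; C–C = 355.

Bonds broken (reactants):
  C–H: 4 × 406 = 1624
  C=C: 1 × 602 = 602
  F–F: 1 × 161 = 161
  Σ(broken) = 2387 kJ
Bonds formed (products):
  C–C: 1 × 355 = 355
  C–F: 2 × 495 = 990
  C–H: 4 × 406 = 1624
  Σ(formed) = 2969 kJ
ΔH = Σ(broken) − Σ(formed) = 2387 − 2969 = −582 kJ

ΔH ≈ −582 kJ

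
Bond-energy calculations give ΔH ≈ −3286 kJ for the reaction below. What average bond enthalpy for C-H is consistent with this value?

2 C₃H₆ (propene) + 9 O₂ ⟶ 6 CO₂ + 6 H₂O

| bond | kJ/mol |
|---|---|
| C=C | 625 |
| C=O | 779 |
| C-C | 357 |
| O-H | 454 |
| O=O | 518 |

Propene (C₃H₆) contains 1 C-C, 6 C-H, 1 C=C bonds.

D(C-H) ≈ 407 kJ/mol

Let D be the C-H bond energy.
Σ(broken) = 2×357 + 12×D + 2×625 + 9×518 = 6626 + 12D
Σ(formed) = 12×779 + 12×454 = 14796
ΔH = Σ(broken) − Σ(formed) = (6626 + 12D) − (14796) = −8170 + 12D
Setting this equal to −3286 kJ gives 12D = 4884, so D = 407 kJ/mol.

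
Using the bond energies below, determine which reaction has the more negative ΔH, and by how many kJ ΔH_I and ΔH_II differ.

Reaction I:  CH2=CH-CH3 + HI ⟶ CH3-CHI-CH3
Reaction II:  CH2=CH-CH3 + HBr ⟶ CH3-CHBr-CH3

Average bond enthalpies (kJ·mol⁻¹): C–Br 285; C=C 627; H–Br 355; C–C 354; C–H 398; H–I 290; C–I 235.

Reaction I:
  Bonds broken (reactants):
    C–C: 1 × 354 = 354
    C–H: 6 × 398 = 2388
    C=C: 1 × 627 = 627
    H–I: 1 × 290 = 290
    Σ(broken) = 3659 kJ
  Bonds formed (products):
    C–C: 2 × 354 = 708
    C–H: 7 × 398 = 2786
    C–I: 1 × 235 = 235
    Σ(formed) = 3729 kJ
  ΔH_I = 3659 − 3729 = −70 kJ
Reaction II:
  Bonds broken (reactants):
    C–C: 1 × 354 = 354
    C–H: 6 × 398 = 2388
    C=C: 1 × 627 = 627
    H–Br: 1 × 355 = 355
    Σ(broken) = 3724 kJ
  Bonds formed (products):
    C–Br: 1 × 285 = 285
    C–C: 2 × 354 = 708
    C–H: 7 × 398 = 2786
    Σ(formed) = 3779 kJ
  ΔH_II = 3724 − 3779 = −55 kJ
ΔH_I − ΔH_II = −15 kJ, so reaction I has the more negative ΔH; |ΔH_I − ΔH_II| = 15 kJ.

Reaction I, by 15 kJ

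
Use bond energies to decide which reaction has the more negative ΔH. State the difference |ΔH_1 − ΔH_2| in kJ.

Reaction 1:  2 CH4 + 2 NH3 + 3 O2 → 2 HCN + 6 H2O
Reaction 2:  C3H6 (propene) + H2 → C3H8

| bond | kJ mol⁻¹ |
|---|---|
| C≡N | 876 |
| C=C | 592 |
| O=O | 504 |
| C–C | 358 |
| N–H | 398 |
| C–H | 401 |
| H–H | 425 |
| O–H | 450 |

Reaction 1:
  Bonds broken (reactants):
    C–H: 8 × 401 = 3208
    N–H: 6 × 398 = 2388
    O=O: 3 × 504 = 1512
    Σ(broken) = 7108 kJ
  Bonds formed (products):
    C≡N: 2 × 876 = 1752
    C–H: 2 × 401 = 802
    O–H: 12 × 450 = 5400
    Σ(formed) = 7954 kJ
  ΔH_1 = 7108 − 7954 = −846 kJ
Reaction 2:
  Bonds broken (reactants):
    C–C: 1 × 358 = 358
    C–H: 6 × 401 = 2406
    C=C: 1 × 592 = 592
    H–H: 1 × 425 = 425
    Σ(broken) = 3781 kJ
  Bonds formed (products):
    C–C: 2 × 358 = 716
    C–H: 8 × 401 = 3208
    Σ(formed) = 3924 kJ
  ΔH_2 = 3781 − 3924 = −143 kJ
ΔH_1 − ΔH_2 = −703 kJ, so reaction 1 has the more negative ΔH; |ΔH_1 − ΔH_2| = 703 kJ.

Reaction 1, by 703 kJ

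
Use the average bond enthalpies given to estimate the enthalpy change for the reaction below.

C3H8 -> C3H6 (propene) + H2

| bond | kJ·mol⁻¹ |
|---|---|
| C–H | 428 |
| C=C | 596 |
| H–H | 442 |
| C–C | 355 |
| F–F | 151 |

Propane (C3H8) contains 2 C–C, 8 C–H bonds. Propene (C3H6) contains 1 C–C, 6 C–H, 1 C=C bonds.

Bonds broken (reactants):
  C–C: 2 × 355 = 710
  C–H: 8 × 428 = 3424
  Σ(broken) = 4134 kJ
Bonds formed (products):
  C–C: 1 × 355 = 355
  C–H: 6 × 428 = 2568
  C=C: 1 × 596 = 596
  H–H: 1 × 442 = 442
  Σ(formed) = 3961 kJ
ΔH = Σ(broken) − Σ(formed) = 4134 − 3961 = +173 kJ

ΔH ≈ +173 kJ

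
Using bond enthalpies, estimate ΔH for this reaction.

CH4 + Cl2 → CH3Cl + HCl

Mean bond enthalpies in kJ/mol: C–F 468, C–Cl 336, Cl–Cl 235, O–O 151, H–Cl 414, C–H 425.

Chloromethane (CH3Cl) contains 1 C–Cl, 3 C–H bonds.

Bonds broken (reactants):
  C–H: 4 × 425 = 1700
  Cl–Cl: 1 × 235 = 235
  Σ(broken) = 1935 kJ
Bonds formed (products):
  C–Cl: 1 × 336 = 336
  C–H: 3 × 425 = 1275
  H–Cl: 1 × 414 = 414
  Σ(formed) = 2025 kJ
ΔH = Σ(broken) − Σ(formed) = 1935 − 2025 = −90 kJ

ΔH ≈ −90 kJ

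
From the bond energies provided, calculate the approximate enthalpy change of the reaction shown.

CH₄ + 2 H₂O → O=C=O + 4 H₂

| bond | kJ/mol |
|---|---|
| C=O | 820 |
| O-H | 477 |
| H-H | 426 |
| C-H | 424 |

Bonds broken (reactants):
  C-H: 4 × 424 = 1696
  O-H: 4 × 477 = 1908
  Σ(broken) = 3604 kJ
Bonds formed (products):
  C=O: 2 × 820 = 1640
  H-H: 4 × 426 = 1704
  Σ(formed) = 3344 kJ
ΔH = Σ(broken) − Σ(formed) = 3604 − 3344 = +260 kJ

ΔH ≈ +260 kJ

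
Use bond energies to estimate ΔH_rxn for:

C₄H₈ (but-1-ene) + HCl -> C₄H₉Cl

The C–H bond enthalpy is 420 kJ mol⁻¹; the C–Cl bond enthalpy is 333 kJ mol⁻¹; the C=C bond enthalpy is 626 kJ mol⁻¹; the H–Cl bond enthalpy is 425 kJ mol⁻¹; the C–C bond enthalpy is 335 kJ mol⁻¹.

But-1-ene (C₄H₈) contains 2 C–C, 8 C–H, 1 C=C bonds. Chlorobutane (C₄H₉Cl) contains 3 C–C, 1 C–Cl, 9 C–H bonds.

Bonds broken (reactants):
  C–C: 2 × 335 = 670
  C–H: 8 × 420 = 3360
  C=C: 1 × 626 = 626
  H–Cl: 1 × 425 = 425
  Σ(broken) = 5081 kJ
Bonds formed (products):
  C–C: 3 × 335 = 1005
  C–Cl: 1 × 333 = 333
  C–H: 9 × 420 = 3780
  Σ(formed) = 5118 kJ
ΔH = Σ(broken) − Σ(formed) = 5081 − 5118 = −37 kJ

ΔH ≈ −37 kJ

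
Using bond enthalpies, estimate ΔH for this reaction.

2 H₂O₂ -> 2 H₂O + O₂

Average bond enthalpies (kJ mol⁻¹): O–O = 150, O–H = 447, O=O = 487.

ΔH ≈ −187 kJ

Bonds broken (reactants):
  O–H: 4 × 447 = 1788
  O–O: 2 × 150 = 300
  Σ(broken) = 2088 kJ
Bonds formed (products):
  O–H: 4 × 447 = 1788
  O=O: 1 × 487 = 487
  Σ(formed) = 2275 kJ
ΔH = Σ(broken) − Σ(formed) = 2088 − 2275 = −187 kJ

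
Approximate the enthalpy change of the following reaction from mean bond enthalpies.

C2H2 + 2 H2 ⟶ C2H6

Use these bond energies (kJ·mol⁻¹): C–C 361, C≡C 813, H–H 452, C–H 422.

ΔH ≈ −332 kJ

Bonds broken (reactants):
  C≡C: 1 × 813 = 813
  C–H: 2 × 422 = 844
  H–H: 2 × 452 = 904
  Σ(broken) = 2561 kJ
Bonds formed (products):
  C–C: 1 × 361 = 361
  C–H: 6 × 422 = 2532
  Σ(formed) = 2893 kJ
ΔH = Σ(broken) − Σ(formed) = 2561 − 2893 = −332 kJ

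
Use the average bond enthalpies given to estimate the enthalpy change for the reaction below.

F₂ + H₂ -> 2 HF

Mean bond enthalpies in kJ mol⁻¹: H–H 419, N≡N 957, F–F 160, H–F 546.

Bonds broken (reactants):
  F–F: 1 × 160 = 160
  H–H: 1 × 419 = 419
  Σ(broken) = 579 kJ
Bonds formed (products):
  H–F: 2 × 546 = 1092
  Σ(formed) = 1092 kJ
ΔH = Σ(broken) − Σ(formed) = 579 − 1092 = −513 kJ

ΔH ≈ −513 kJ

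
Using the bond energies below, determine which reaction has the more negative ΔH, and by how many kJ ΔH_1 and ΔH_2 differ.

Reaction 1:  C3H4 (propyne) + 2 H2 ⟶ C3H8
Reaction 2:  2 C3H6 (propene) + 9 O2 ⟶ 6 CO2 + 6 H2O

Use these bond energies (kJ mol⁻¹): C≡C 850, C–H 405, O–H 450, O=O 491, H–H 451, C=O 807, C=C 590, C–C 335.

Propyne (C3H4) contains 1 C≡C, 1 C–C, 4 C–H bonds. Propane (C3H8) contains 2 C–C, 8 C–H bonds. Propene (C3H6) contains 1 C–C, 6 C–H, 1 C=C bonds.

Reaction 2, by 3752 kJ

Reaction 1:
  Bonds broken (reactants):
    C≡C: 1 × 850 = 850
    C–C: 1 × 335 = 335
    C–H: 4 × 405 = 1620
    H–H: 2 × 451 = 902
    Σ(broken) = 3707 kJ
  Bonds formed (products):
    C–C: 2 × 335 = 670
    C–H: 8 × 405 = 3240
    Σ(formed) = 3910 kJ
  ΔH_1 = 3707 − 3910 = −203 kJ
Reaction 2:
  Bonds broken (reactants):
    C–C: 2 × 335 = 670
    C–H: 12 × 405 = 4860
    C=C: 2 × 590 = 1180
    O=O: 9 × 491 = 4419
    Σ(broken) = 11129 kJ
  Bonds formed (products):
    C=O: 12 × 807 = 9684
    O–H: 12 × 450 = 5400
    Σ(formed) = 15084 kJ
  ΔH_2 = 11129 − 15084 = −3955 kJ
ΔH_1 − ΔH_2 = +3752 kJ, so reaction 2 has the more negative ΔH; |ΔH_1 − ΔH_2| = 3752 kJ.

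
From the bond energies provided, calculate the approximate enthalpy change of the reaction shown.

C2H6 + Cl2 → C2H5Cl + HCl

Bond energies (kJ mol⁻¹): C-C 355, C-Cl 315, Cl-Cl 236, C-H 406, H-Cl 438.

Bonds broken (reactants):
  C-C: 1 × 355 = 355
  C-H: 6 × 406 = 2436
  Cl-Cl: 1 × 236 = 236
  Σ(broken) = 3027 kJ
Bonds formed (products):
  C-C: 1 × 355 = 355
  C-Cl: 1 × 315 = 315
  C-H: 5 × 406 = 2030
  H-Cl: 1 × 438 = 438
  Σ(formed) = 3138 kJ
ΔH = Σ(broken) − Σ(formed) = 3027 − 3138 = −111 kJ

ΔH ≈ −111 kJ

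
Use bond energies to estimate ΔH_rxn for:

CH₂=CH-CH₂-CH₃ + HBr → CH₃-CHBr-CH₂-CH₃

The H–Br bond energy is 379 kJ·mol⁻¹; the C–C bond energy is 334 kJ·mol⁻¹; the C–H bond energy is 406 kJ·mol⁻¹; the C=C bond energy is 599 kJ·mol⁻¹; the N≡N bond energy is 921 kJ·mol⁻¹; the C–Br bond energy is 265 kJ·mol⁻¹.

ΔH ≈ −27 kJ

Bonds broken (reactants):
  C–C: 2 × 334 = 668
  C–H: 8 × 406 = 3248
  C=C: 1 × 599 = 599
  H–Br: 1 × 379 = 379
  Σ(broken) = 4894 kJ
Bonds formed (products):
  C–Br: 1 × 265 = 265
  C–C: 3 × 334 = 1002
  C–H: 9 × 406 = 3654
  Σ(formed) = 4921 kJ
ΔH = Σ(broken) − Σ(formed) = 4894 − 4921 = −27 kJ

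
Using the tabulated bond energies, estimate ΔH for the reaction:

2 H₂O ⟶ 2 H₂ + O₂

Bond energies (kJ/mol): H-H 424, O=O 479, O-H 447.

ΔH ≈ +461 kJ

Bonds broken (reactants):
  O-H: 4 × 447 = 1788
  Σ(broken) = 1788 kJ
Bonds formed (products):
  H-H: 2 × 424 = 848
  O=O: 1 × 479 = 479
  Σ(formed) = 1327 kJ
ΔH = Σ(broken) − Σ(formed) = 1788 − 1327 = +461 kJ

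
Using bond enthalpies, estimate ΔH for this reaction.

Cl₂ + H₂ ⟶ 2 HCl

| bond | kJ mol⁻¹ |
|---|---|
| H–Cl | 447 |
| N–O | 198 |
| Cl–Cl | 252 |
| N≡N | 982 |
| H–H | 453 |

ΔH ≈ −189 kJ

Bonds broken (reactants):
  Cl–Cl: 1 × 252 = 252
  H–H: 1 × 453 = 453
  Σ(broken) = 705 kJ
Bonds formed (products):
  H–Cl: 2 × 447 = 894
  Σ(formed) = 894 kJ
ΔH = Σ(broken) − Σ(formed) = 705 − 894 = −189 kJ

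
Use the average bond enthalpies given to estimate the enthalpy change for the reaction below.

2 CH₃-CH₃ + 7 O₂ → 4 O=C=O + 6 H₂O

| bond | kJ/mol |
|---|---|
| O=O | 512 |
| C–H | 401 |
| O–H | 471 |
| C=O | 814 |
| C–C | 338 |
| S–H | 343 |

Bonds broken (reactants):
  C–C: 2 × 338 = 676
  C–H: 12 × 401 = 4812
  O=O: 7 × 512 = 3584
  Σ(broken) = 9072 kJ
Bonds formed (products):
  C=O: 8 × 814 = 6512
  O–H: 12 × 471 = 5652
  Σ(formed) = 12164 kJ
ΔH = Σ(broken) − Σ(formed) = 9072 − 12164 = −3092 kJ

ΔH ≈ −3092 kJ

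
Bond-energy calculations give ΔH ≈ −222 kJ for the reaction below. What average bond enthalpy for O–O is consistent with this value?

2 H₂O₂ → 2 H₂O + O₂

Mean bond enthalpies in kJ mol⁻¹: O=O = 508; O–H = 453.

D(O–O) ≈ 143 kJ/mol

Let D be the O–O bond energy.
Σ(broken) = 4×453 + 2×D = 1812 + 2D
Σ(formed) = 4×453 + 1×508 = 2320
ΔH = Σ(broken) − Σ(formed) = (1812 + 2D) − (2320) = −508 + 2D
Setting this equal to −222 kJ gives 2D = 286, so D = 143 kJ/mol.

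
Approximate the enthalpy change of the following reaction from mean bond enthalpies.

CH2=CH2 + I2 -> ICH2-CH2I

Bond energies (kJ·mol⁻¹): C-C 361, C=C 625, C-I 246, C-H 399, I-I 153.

ΔH ≈ −75 kJ

Bonds broken (reactants):
  C-H: 4 × 399 = 1596
  C=C: 1 × 625 = 625
  I-I: 1 × 153 = 153
  Σ(broken) = 2374 kJ
Bonds formed (products):
  C-C: 1 × 361 = 361
  C-H: 4 × 399 = 1596
  C-I: 2 × 246 = 492
  Σ(formed) = 2449 kJ
ΔH = Σ(broken) − Σ(formed) = 2374 − 2449 = −75 kJ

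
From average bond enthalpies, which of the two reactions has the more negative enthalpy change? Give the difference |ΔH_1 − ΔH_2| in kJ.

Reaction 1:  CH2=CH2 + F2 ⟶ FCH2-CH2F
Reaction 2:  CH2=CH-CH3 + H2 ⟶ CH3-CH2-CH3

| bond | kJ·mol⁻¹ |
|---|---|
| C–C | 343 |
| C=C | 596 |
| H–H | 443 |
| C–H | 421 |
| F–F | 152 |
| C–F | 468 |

Reaction 1, by 385 kJ

Reaction 1:
  Bonds broken (reactants):
    C–H: 4 × 421 = 1684
    C=C: 1 × 596 = 596
    F–F: 1 × 152 = 152
    Σ(broken) = 2432 kJ
  Bonds formed (products):
    C–C: 1 × 343 = 343
    C–F: 2 × 468 = 936
    C–H: 4 × 421 = 1684
    Σ(formed) = 2963 kJ
  ΔH_1 = 2432 − 2963 = −531 kJ
Reaction 2:
  Bonds broken (reactants):
    C–C: 1 × 343 = 343
    C–H: 6 × 421 = 2526
    C=C: 1 × 596 = 596
    H–H: 1 × 443 = 443
    Σ(broken) = 3908 kJ
  Bonds formed (products):
    C–C: 2 × 343 = 686
    C–H: 8 × 421 = 3368
    Σ(formed) = 4054 kJ
  ΔH_2 = 3908 − 4054 = −146 kJ
ΔH_1 − ΔH_2 = −385 kJ, so reaction 1 has the more negative ΔH; |ΔH_1 − ΔH_2| = 385 kJ.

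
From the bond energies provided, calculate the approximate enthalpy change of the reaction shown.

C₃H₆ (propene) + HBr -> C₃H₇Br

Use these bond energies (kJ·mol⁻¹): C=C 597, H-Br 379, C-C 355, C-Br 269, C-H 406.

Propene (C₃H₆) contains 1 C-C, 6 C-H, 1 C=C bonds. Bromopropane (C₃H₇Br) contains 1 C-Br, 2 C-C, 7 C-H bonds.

ΔH ≈ −54 kJ

Bonds broken (reactants):
  C-C: 1 × 355 = 355
  C-H: 6 × 406 = 2436
  C=C: 1 × 597 = 597
  H-Br: 1 × 379 = 379
  Σ(broken) = 3767 kJ
Bonds formed (products):
  C-Br: 1 × 269 = 269
  C-C: 2 × 355 = 710
  C-H: 7 × 406 = 2842
  Σ(formed) = 3821 kJ
ΔH = Σ(broken) − Σ(formed) = 3767 − 3821 = −54 kJ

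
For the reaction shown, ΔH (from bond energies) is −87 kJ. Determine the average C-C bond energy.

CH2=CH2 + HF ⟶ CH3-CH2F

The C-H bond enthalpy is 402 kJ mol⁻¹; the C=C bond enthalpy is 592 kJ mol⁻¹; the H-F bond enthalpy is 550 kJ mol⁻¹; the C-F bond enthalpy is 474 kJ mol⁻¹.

D(C-C) ≈ 353 kJ/mol

Let D be the C-C bond energy.
Σ(broken) = 4×402 + 1×592 + 1×550 = 2750
Σ(formed) = 1×D + 1×474 + 5×402 = 2484 + D
ΔH = Σ(broken) − Σ(formed) = (2750) − (2484 + D) = +266 − D
Setting this equal to −87 kJ gives D = 353 kJ/mol.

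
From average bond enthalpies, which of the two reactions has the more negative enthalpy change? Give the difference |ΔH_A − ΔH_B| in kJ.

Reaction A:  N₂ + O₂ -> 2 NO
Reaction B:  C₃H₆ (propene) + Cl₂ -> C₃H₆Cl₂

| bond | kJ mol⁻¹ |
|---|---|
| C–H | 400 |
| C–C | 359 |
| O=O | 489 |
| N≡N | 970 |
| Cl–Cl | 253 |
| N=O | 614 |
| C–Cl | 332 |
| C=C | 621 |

Reaction B, by 380 kJ

Reaction A:
  Bonds broken (reactants):
    N≡N: 1 × 970 = 970
    O=O: 1 × 489 = 489
    Σ(broken) = 1459 kJ
  Bonds formed (products):
    N=O: 2 × 614 = 1228
    Σ(formed) = 1228 kJ
  ΔH_A = 1459 − 1228 = +231 kJ
Reaction B:
  Bonds broken (reactants):
    C–C: 1 × 359 = 359
    C–H: 6 × 400 = 2400
    C=C: 1 × 621 = 621
    Cl–Cl: 1 × 253 = 253
    Σ(broken) = 3633 kJ
  Bonds formed (products):
    C–C: 2 × 359 = 718
    C–Cl: 2 × 332 = 664
    C–H: 6 × 400 = 2400
    Σ(formed) = 3782 kJ
  ΔH_B = 3633 − 3782 = −149 kJ
ΔH_A − ΔH_B = +380 kJ, so reaction B has the more negative ΔH; |ΔH_A − ΔH_B| = 380 kJ.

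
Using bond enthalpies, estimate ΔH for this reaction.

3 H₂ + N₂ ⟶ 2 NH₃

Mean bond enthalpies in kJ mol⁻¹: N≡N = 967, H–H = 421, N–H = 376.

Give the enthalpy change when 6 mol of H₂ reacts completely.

ΔH = −52 kJ

Bonds broken (reactants):
  H–H: 3 × 421 = 1263
  N≡N: 1 × 967 = 967
  Σ(broken) = 2230 kJ
Bonds formed (products):
  N–H: 6 × 376 = 2256
  Σ(formed) = 2256 kJ
ΔH = Σ(broken) − Σ(formed) = 2230 − 2256 = −26 kJ
For 2× the reaction as written: 2 × (−26) = −52 kJ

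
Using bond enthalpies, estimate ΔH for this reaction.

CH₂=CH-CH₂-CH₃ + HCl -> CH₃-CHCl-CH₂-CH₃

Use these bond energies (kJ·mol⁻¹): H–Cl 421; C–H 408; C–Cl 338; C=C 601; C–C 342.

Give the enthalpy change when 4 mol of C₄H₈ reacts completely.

ΔH = −264 kJ

Bonds broken (reactants):
  C–C: 2 × 342 = 684
  C–H: 8 × 408 = 3264
  C=C: 1 × 601 = 601
  H–Cl: 1 × 421 = 421
  Σ(broken) = 4970 kJ
Bonds formed (products):
  C–C: 3 × 342 = 1026
  C–Cl: 1 × 338 = 338
  C–H: 9 × 408 = 3672
  Σ(formed) = 5036 kJ
ΔH = Σ(broken) − Σ(formed) = 4970 − 5036 = −66 kJ
For 4× the reaction as written: 4 × (−66) = −264 kJ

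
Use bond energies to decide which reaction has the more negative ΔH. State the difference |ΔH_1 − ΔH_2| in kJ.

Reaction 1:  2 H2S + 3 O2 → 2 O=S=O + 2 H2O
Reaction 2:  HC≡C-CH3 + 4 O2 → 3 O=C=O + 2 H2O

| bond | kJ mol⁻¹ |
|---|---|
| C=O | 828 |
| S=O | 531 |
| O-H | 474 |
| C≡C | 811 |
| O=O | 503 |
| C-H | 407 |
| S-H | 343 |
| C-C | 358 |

Reaction 1:
  Bonds broken (reactants):
    O=O: 3 × 503 = 1509
    S-H: 4 × 343 = 1372
    Σ(broken) = 2881 kJ
  Bonds formed (products):
    O-H: 4 × 474 = 1896
    S=O: 4 × 531 = 2124
    Σ(formed) = 4020 kJ
  ΔH_1 = 2881 − 4020 = −1139 kJ
Reaction 2:
  Bonds broken (reactants):
    C≡C: 1 × 811 = 811
    C-C: 1 × 358 = 358
    C-H: 4 × 407 = 1628
    O=O: 4 × 503 = 2012
    Σ(broken) = 4809 kJ
  Bonds formed (products):
    C=O: 6 × 828 = 4968
    O-H: 4 × 474 = 1896
    Σ(formed) = 6864 kJ
  ΔH_2 = 4809 − 6864 = −2055 kJ
ΔH_1 − ΔH_2 = +916 kJ, so reaction 2 has the more negative ΔH; |ΔH_1 − ΔH_2| = 916 kJ.

Reaction 2, by 916 kJ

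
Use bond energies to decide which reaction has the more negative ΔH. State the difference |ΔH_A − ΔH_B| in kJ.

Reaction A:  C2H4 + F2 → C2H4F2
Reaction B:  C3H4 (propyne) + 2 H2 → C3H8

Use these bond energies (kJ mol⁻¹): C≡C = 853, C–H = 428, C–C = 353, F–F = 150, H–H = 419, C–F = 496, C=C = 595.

Reaction A, by 226 kJ

Reaction A:
  Bonds broken (reactants):
    C–H: 4 × 428 = 1712
    C=C: 1 × 595 = 595
    F–F: 1 × 150 = 150
    Σ(broken) = 2457 kJ
  Bonds formed (products):
    C–C: 1 × 353 = 353
    C–F: 2 × 496 = 992
    C–H: 4 × 428 = 1712
    Σ(formed) = 3057 kJ
  ΔH_A = 2457 − 3057 = −600 kJ
Reaction B:
  Bonds broken (reactants):
    C≡C: 1 × 853 = 853
    C–C: 1 × 353 = 353
    C–H: 4 × 428 = 1712
    H–H: 2 × 419 = 838
    Σ(broken) = 3756 kJ
  Bonds formed (products):
    C–C: 2 × 353 = 706
    C–H: 8 × 428 = 3424
    Σ(formed) = 4130 kJ
  ΔH_B = 3756 − 4130 = −374 kJ
ΔH_A − ΔH_B = −226 kJ, so reaction A has the more negative ΔH; |ΔH_A − ΔH_B| = 226 kJ.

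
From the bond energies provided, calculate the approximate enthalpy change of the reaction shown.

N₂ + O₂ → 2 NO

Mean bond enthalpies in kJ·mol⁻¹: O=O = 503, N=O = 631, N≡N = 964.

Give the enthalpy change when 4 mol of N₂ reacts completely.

Bonds broken (reactants):
  N≡N: 1 × 964 = 964
  O=O: 1 × 503 = 503
  Σ(broken) = 1467 kJ
Bonds formed (products):
  N=O: 2 × 631 = 1262
  Σ(formed) = 1262 kJ
ΔH = Σ(broken) − Σ(formed) = 1467 − 1262 = +205 kJ
For 4× the reaction as written: 4 × (+205) = +820 kJ

ΔH = +820 kJ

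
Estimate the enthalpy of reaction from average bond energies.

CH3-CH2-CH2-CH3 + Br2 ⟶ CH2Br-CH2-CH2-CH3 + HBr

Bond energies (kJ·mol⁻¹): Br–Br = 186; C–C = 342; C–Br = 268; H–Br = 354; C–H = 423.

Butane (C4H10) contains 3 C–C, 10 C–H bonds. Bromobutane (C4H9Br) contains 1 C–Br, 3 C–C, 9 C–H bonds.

ΔH ≈ −13 kJ

Bonds broken (reactants):
  Br–Br: 1 × 186 = 186
  C–C: 3 × 342 = 1026
  C–H: 10 × 423 = 4230
  Σ(broken) = 5442 kJ
Bonds formed (products):
  C–Br: 1 × 268 = 268
  C–C: 3 × 342 = 1026
  C–H: 9 × 423 = 3807
  H–Br: 1 × 354 = 354
  Σ(formed) = 5455 kJ
ΔH = Σ(broken) − Σ(formed) = 5442 − 5455 = −13 kJ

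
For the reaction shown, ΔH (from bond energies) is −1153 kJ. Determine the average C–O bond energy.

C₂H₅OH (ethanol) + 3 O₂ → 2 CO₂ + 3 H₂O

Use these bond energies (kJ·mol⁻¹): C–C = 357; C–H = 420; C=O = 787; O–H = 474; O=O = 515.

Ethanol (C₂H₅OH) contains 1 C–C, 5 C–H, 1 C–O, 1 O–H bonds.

Let D be the C–O bond energy.
Σ(broken) = 1×357 + 5×420 + 1×D + 1×474 + 3×515 = 4476 + D
Σ(formed) = 4×787 + 6×474 = 5992
ΔH = Σ(broken) − Σ(formed) = (4476 + D) − (5992) = −1516 + D
Setting this equal to −1153 kJ gives D = 363 kJ/mol.

D(C–O) ≈ 363 kJ/mol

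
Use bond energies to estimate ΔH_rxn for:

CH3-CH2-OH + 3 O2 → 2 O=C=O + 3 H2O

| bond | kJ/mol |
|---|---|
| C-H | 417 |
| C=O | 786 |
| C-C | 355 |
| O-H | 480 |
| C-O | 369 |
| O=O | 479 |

ΔH ≈ −1298 kJ

Bonds broken (reactants):
  C-C: 1 × 355 = 355
  C-H: 5 × 417 = 2085
  C-O: 1 × 369 = 369
  O-H: 1 × 480 = 480
  O=O: 3 × 479 = 1437
  Σ(broken) = 4726 kJ
Bonds formed (products):
  C=O: 4 × 786 = 3144
  O-H: 6 × 480 = 2880
  Σ(formed) = 6024 kJ
ΔH = Σ(broken) − Σ(formed) = 4726 − 6024 = −1298 kJ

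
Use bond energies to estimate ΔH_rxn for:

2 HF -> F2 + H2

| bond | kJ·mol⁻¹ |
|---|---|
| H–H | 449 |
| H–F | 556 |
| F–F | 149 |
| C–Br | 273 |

Bonds broken (reactants):
  H–F: 2 × 556 = 1112
  Σ(broken) = 1112 kJ
Bonds formed (products):
  F–F: 1 × 149 = 149
  H–H: 1 × 449 = 449
  Σ(formed) = 598 kJ
ΔH = Σ(broken) − Σ(formed) = 1112 − 598 = +514 kJ

ΔH ≈ +514 kJ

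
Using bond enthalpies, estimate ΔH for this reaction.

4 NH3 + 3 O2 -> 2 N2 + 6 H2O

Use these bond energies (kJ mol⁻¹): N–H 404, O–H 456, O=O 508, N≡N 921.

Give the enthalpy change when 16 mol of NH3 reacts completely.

Bonds broken (reactants):
  N–H: 12 × 404 = 4848
  O=O: 3 × 508 = 1524
  Σ(broken) = 6372 kJ
Bonds formed (products):
  N≡N: 2 × 921 = 1842
  O–H: 12 × 456 = 5472
  Σ(formed) = 7314 kJ
ΔH = Σ(broken) − Σ(formed) = 6372 − 7314 = −942 kJ
For 4× the reaction as written: 4 × (−942) = −3768 kJ

ΔH = −3768 kJ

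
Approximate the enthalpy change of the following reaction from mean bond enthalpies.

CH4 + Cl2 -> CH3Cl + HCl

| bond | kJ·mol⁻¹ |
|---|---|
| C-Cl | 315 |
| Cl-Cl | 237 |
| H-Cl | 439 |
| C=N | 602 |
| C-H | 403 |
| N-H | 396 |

ΔH ≈ −114 kJ

Bonds broken (reactants):
  C-H: 4 × 403 = 1612
  Cl-Cl: 1 × 237 = 237
  Σ(broken) = 1849 kJ
Bonds formed (products):
  C-Cl: 1 × 315 = 315
  C-H: 3 × 403 = 1209
  H-Cl: 1 × 439 = 439
  Σ(formed) = 1963 kJ
ΔH = Σ(broken) − Σ(formed) = 1849 − 1963 = −114 kJ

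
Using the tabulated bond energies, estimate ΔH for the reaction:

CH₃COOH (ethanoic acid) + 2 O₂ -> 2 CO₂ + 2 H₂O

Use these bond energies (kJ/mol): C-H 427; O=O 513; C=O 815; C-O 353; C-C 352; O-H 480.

Bonds broken (reactants):
  C-C: 1 × 352 = 352
  C-H: 3 × 427 = 1281
  C-O: 1 × 353 = 353
  C=O: 1 × 815 = 815
  O-H: 1 × 480 = 480
  O=O: 2 × 513 = 1026
  Σ(broken) = 4307 kJ
Bonds formed (products):
  C=O: 4 × 815 = 3260
  O-H: 4 × 480 = 1920
  Σ(formed) = 5180 kJ
ΔH = Σ(broken) − Σ(formed) = 4307 − 5180 = −873 kJ

ΔH ≈ −873 kJ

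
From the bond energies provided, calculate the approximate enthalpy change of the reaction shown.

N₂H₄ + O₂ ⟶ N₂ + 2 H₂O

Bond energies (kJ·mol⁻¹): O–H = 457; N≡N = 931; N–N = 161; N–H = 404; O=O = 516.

Bonds broken (reactants):
  N–H: 4 × 404 = 1616
  N–N: 1 × 161 = 161
  O=O: 1 × 516 = 516
  Σ(broken) = 2293 kJ
Bonds formed (products):
  N≡N: 1 × 931 = 931
  O–H: 4 × 457 = 1828
  Σ(formed) = 2759 kJ
ΔH = Σ(broken) − Σ(formed) = 2293 − 2759 = −466 kJ

ΔH ≈ −466 kJ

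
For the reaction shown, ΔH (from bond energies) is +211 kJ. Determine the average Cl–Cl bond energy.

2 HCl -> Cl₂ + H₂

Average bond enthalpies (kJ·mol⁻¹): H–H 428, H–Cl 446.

D(Cl–Cl) ≈ 253 kJ/mol

Let D be the Cl–Cl bond energy.
Σ(broken) = 2×446 = 892
Σ(formed) = 1×D + 1×428 = 428 + D
ΔH = Σ(broken) − Σ(formed) = (892) − (428 + D) = +464 − D
Setting this equal to +211 kJ gives D = 253 kJ/mol.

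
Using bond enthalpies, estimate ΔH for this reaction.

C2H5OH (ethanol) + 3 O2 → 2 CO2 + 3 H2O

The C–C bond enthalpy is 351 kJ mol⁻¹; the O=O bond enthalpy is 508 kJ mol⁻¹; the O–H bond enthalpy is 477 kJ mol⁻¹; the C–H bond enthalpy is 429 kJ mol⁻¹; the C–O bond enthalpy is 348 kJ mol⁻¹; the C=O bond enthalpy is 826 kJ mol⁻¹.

ΔH ≈ −1321 kJ

Bonds broken (reactants):
  C–C: 1 × 351 = 351
  C–H: 5 × 429 = 2145
  C–O: 1 × 348 = 348
  O–H: 1 × 477 = 477
  O=O: 3 × 508 = 1524
  Σ(broken) = 4845 kJ
Bonds formed (products):
  C=O: 4 × 826 = 3304
  O–H: 6 × 477 = 2862
  Σ(formed) = 6166 kJ
ΔH = Σ(broken) − Σ(formed) = 4845 − 6166 = −1321 kJ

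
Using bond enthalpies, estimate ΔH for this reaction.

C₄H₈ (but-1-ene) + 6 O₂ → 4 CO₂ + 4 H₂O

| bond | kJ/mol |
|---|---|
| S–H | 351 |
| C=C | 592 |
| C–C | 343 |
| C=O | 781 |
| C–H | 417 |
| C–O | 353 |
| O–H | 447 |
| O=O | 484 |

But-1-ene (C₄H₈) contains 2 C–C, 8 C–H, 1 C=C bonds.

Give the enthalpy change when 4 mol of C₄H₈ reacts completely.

ΔH = −9224 kJ

Bonds broken (reactants):
  C–C: 2 × 343 = 686
  C–H: 8 × 417 = 3336
  C=C: 1 × 592 = 592
  O=O: 6 × 484 = 2904
  Σ(broken) = 7518 kJ
Bonds formed (products):
  C=O: 8 × 781 = 6248
  O–H: 8 × 447 = 3576
  Σ(formed) = 9824 kJ
ΔH = Σ(broken) − Σ(formed) = 7518 − 9824 = −2306 kJ
For 4× the reaction as written: 4 × (−2306) = −9224 kJ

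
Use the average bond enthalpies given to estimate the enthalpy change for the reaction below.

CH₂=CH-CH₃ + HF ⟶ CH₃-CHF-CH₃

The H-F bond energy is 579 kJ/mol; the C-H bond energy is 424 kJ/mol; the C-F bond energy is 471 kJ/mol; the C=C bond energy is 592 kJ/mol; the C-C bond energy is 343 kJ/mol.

Bonds broken (reactants):
  C-C: 1 × 343 = 343
  C-H: 6 × 424 = 2544
  C=C: 1 × 592 = 592
  H-F: 1 × 579 = 579
  Σ(broken) = 4058 kJ
Bonds formed (products):
  C-C: 2 × 343 = 686
  C-F: 1 × 471 = 471
  C-H: 7 × 424 = 2968
  Σ(formed) = 4125 kJ
ΔH = Σ(broken) − Σ(formed) = 4058 − 4125 = −67 kJ

ΔH ≈ −67 kJ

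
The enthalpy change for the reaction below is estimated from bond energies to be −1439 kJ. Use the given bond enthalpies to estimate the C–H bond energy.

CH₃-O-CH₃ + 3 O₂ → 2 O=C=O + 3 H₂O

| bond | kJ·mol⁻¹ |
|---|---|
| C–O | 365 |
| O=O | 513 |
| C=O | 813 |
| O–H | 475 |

D(C–H) ≈ 399 kJ/mol

Let D be the C–H bond energy.
Σ(broken) = 6×D + 2×365 + 3×513 = 2269 + 6D
Σ(formed) = 4×813 + 6×475 = 6102
ΔH = Σ(broken) − Σ(formed) = (2269 + 6D) − (6102) = −3833 + 6D
Setting this equal to −1439 kJ gives 6D = 2394, so D = 399 kJ/mol.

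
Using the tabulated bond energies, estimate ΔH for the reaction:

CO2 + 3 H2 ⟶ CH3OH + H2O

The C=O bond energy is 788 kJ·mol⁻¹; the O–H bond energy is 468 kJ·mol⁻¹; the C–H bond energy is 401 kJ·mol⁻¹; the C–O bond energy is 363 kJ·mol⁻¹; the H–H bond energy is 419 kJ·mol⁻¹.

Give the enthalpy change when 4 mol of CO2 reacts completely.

ΔH = −548 kJ

Bonds broken (reactants):
  C=O: 2 × 788 = 1576
  H–H: 3 × 419 = 1257
  Σ(broken) = 2833 kJ
Bonds formed (products):
  C–H: 3 × 401 = 1203
  C–O: 1 × 363 = 363
  O–H: 3 × 468 = 1404
  Σ(formed) = 2970 kJ
ΔH = Σ(broken) − Σ(formed) = 2833 − 2970 = −137 kJ
For 4× the reaction as written: 4 × (−137) = −548 kJ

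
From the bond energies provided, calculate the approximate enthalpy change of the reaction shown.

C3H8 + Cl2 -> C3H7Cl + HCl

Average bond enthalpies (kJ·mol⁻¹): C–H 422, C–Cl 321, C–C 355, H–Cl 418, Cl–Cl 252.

ΔH ≈ −65 kJ

Bonds broken (reactants):
  C–C: 2 × 355 = 710
  C–H: 8 × 422 = 3376
  Cl–Cl: 1 × 252 = 252
  Σ(broken) = 4338 kJ
Bonds formed (products):
  C–C: 2 × 355 = 710
  C–Cl: 1 × 321 = 321
  C–H: 7 × 422 = 2954
  H–Cl: 1 × 418 = 418
  Σ(formed) = 4403 kJ
ΔH = Σ(broken) − Σ(formed) = 4338 − 4403 = −65 kJ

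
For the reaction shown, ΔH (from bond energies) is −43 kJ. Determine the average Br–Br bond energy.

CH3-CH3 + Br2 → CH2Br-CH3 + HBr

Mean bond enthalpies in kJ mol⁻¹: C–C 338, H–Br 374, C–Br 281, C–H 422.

Let D be the Br–Br bond energy.
Σ(broken) = 1×D + 1×338 + 6×422 = 2870 + D
Σ(formed) = 1×281 + 1×338 + 5×422 + 1×374 = 3103
ΔH = Σ(broken) − Σ(formed) = (2870 + D) − (3103) = −233 + D
Setting this equal to −43 kJ gives D = 190 kJ/mol.

D(Br–Br) ≈ 190 kJ/mol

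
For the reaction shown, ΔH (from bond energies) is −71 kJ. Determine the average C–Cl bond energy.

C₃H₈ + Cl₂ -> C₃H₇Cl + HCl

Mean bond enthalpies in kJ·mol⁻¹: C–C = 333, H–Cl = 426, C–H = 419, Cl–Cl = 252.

Let D be the C–Cl bond energy.
Σ(broken) = 2×333 + 8×419 + 1×252 = 4270
Σ(formed) = 2×333 + 1×D + 7×419 + 1×426 = 4025 + D
ΔH = Σ(broken) − Σ(formed) = (4270) − (4025 + D) = +245 − D
Setting this equal to −71 kJ gives D = 316 kJ/mol.

D(C–Cl) ≈ 316 kJ/mol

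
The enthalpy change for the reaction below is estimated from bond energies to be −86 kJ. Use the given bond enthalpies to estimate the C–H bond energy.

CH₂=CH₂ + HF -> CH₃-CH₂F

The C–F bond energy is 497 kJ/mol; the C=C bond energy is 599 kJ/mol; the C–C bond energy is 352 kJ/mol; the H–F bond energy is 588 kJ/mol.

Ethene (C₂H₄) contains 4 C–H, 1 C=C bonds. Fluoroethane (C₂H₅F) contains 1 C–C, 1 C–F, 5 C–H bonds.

Let D be the C–H bond energy.
Σ(broken) = 4×D + 1×599 + 1×588 = 1187 + 4D
Σ(formed) = 1×352 + 1×497 + 5×D = 849 + 5D
ΔH = Σ(broken) − Σ(formed) = (1187 + 4D) − (849 + 5D) = +338 − D
Setting this equal to −86 kJ gives D = 424 kJ/mol.

D(C–H) ≈ 424 kJ/mol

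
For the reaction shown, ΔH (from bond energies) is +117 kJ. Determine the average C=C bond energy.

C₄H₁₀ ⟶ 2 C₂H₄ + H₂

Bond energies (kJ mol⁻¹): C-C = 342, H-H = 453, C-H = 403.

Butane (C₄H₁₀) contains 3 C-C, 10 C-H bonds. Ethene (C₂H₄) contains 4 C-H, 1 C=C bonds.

Let D be the C=C bond energy.
Σ(broken) = 3×342 + 10×403 = 5056
Σ(formed) = 8×403 + 2×D + 1×453 = 3677 + 2D
ΔH = Σ(broken) − Σ(formed) = (5056) − (3677 + 2D) = +1379 − 2D
Setting this equal to +117 kJ gives 2D = 1262, so D = 631 kJ/mol.

D(C=C) ≈ 631 kJ/mol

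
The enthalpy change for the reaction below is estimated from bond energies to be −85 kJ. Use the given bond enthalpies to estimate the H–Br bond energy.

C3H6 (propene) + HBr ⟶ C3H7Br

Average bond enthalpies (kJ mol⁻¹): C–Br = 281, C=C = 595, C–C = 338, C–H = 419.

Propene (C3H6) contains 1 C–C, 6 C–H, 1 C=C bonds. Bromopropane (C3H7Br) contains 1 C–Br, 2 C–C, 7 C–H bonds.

Let D be the H–Br bond energy.
Σ(broken) = 1×338 + 6×419 + 1×595 + 1×D = 3447 + D
Σ(formed) = 1×281 + 2×338 + 7×419 = 3890
ΔH = Σ(broken) − Σ(formed) = (3447 + D) − (3890) = −443 + D
Setting this equal to −85 kJ gives D = 358 kJ/mol.

D(H–Br) ≈ 358 kJ/mol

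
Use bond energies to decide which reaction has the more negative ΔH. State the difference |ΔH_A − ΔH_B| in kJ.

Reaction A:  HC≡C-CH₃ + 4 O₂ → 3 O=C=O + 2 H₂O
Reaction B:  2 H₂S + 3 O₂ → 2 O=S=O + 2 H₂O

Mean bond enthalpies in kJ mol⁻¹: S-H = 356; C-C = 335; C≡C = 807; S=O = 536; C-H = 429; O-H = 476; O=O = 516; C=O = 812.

Reaction A, by 778 kJ

Reaction A:
  Bonds broken (reactants):
    C≡C: 1 × 807 = 807
    C-C: 1 × 335 = 335
    C-H: 4 × 429 = 1716
    O=O: 4 × 516 = 2064
    Σ(broken) = 4922 kJ
  Bonds formed (products):
    C=O: 6 × 812 = 4872
    O-H: 4 × 476 = 1904
    Σ(formed) = 6776 kJ
  ΔH_A = 4922 − 6776 = −1854 kJ
Reaction B:
  Bonds broken (reactants):
    O=O: 3 × 516 = 1548
    S-H: 4 × 356 = 1424
    Σ(broken) = 2972 kJ
  Bonds formed (products):
    O-H: 4 × 476 = 1904
    S=O: 4 × 536 = 2144
    Σ(formed) = 4048 kJ
  ΔH_B = 2972 − 4048 = −1076 kJ
ΔH_A − ΔH_B = −778 kJ, so reaction A has the more negative ΔH; |ΔH_A − ΔH_B| = 778 kJ.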